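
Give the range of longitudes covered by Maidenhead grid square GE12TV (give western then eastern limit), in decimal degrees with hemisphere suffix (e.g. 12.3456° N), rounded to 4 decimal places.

56.4167° W, 56.3333° W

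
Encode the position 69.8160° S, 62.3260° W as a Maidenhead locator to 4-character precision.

Add 180° to longitude and 90° to latitude: 117.67, 20.18.
Field (20°×10°, letters A–R): 117.67/20 → 5 → F, 20.18/10 → 2 → C; chars FC.
Square (2°×1°, digits 0–9): 17.67/2 → 8, 0.18/1 → 0; chars 80.

FC80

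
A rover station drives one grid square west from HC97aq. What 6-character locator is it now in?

Longitude subsquare a = 0; −1 → -1, wraps to 23 = x, carry into square.
Longitude square 9; −1 → 8.
The latitude characters are unchanged.

HC87xq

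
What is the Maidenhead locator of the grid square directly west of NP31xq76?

Longitude extended square 7; −1 → 6.
The latitude characters are unchanged.

NP31xq66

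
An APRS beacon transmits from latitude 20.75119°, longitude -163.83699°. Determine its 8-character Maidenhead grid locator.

Shift to the Maidenhead origin (180°W, 90°S): lon 16.16301, lat 110.75119.
Field (20°×10°, letters A–R): 16.16301/20 → 0 → A, 110.75119/10 → 11 → L; chars AL.
Square (2°×1°, digits 0–9): 16.16301/2 → 8, 0.75119/1 → 0; chars 80.
Subsquare (5′×2.5′, letters a–x): 0.16301/0.0833333 → 1 → b, 0.75119/0.0416667 → 18 → s; chars bs.
Extended square (30″×15″, digits 0–9): 0.07968/0.00833333 → 9, 0.00119/0.00416667 → 0; chars 90.

AL80bs90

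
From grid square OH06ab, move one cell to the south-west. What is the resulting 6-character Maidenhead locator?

NH96xa

Longitude subsquare a = 0; −1 → -1, wraps to 23 = x, carry into square.
Longitude square 0; −1 → -1, wraps to 9, carry into field.
Longitude field O = 14; −1 → 13 = N.
Latitude subsquare b = 1; −1 → 0 = a.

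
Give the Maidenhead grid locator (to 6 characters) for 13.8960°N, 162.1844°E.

RK13cv

Shift to the Maidenhead origin (180°W, 90°S): lon 342.1844, lat 103.8960.
Field: lon ⌊342.1844/20⌋ = 17 → R; lat ⌊103.8960/10⌋ = 10 → K.
Square: lon ⌊2.1844/2⌋ = 1; lat ⌊3.8960/1⌋ = 3.
Subsquare: lon ⌊0.1844/0.0833333⌋ = 2 → c; lat ⌊0.8960/0.0416667⌋ = 21 → v.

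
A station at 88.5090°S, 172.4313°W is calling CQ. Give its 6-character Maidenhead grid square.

AA31sl

Offset from 180°W / 90°S: lon 7.5687°, lat 1.4910°.
Field: 7.5687/20 → 0 → A, 1.4910/10 → 0 → A; chars AA.
Square: 7.5687/2 → 3, 1.4910/1 → 1; chars 31.
Subsquare: 1.5687/0.0833333 → 18 → s, 0.4910/0.0416667 → 11 → l; chars sl.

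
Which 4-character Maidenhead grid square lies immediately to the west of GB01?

Longitude square 0; −1 → -1, wraps to 9, carry into field.
Longitude field G = 6; −1 → 5 = F.
The latitude characters are unchanged.

FB91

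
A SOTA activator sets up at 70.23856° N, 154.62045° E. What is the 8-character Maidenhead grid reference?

QQ70hf47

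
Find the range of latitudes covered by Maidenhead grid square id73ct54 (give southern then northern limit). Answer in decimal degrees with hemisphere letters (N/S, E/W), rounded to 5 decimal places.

56.19167° S, 56.18750° S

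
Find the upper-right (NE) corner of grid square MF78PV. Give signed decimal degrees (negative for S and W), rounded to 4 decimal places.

-31.0833, 75.3333

Field M=12, F=5: +12·20° lon, +5·10° lat → SW at lon 60°, lat -40°.
Square 7, 8: +7·2° lon, +8·1° lat → SW at lon 74°, lat -32°.
Subsquare p=15, v=21: +15·0.0833333° lon, +21·0.0416667° lat → SW at lon 75.25°, lat -31.125°.
Cell spans 0.0833333° lon × 0.0416667° lat. NE corner is SW corner plus one full cell.
latitude -31.0833, longitude 75.3333.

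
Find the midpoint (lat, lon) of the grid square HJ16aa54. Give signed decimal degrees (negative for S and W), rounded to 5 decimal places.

6.01875, -37.95417

Field H=7, J=9: +7·20° lon, +9·10° lat → SW at lon -40°, lat 0°.
Square 1, 6: +1·2° lon, +6·1° lat → SW at lon -38°, lat 6°.
Subsquare a=0, a=0: +0·0.0833333° lon, +0·0.0416667° lat → SW at lon -38°, lat 6°.
Extended square 5, 4: +5·0.00833333° lon, +4·0.00416667° lat → SW at lon -37.9583°, lat 6.01667°.
Cell spans 0.00833333° lon × 0.00416667° lat. Centre is SW corner plus half of each.
latitude 6.01875, longitude -37.95417.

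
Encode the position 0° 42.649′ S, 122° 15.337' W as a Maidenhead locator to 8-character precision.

CI89ug99

Shift to the Maidenhead origin (180°W, 90°S): lon 57.74438, lat 89.28918.
Field (20°×10°, letters A–R): lon ⌊57.74438/20⌋ = 2 → C; lat ⌊89.28918/10⌋ = 8 → I.
Square (2°×1°, digits 0–9): lon ⌊17.74438/2⌋ = 8; lat ⌊9.28918/1⌋ = 9.
Subsquare (5′×2.5′, letters a–x): lon ⌊1.74438/0.0833333⌋ = 20 → u; lat ⌊0.28918/0.0416667⌋ = 6 → g.
Extended square (30″×15″, digits 0–9): lon ⌊0.07772/0.00833333⌋ = 9; lat ⌊0.03918/0.00416667⌋ = 9.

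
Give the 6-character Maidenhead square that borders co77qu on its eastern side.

Longitude subsquare q = 16; +1 → 17 = r.
The latitude characters are unchanged.

CO77ru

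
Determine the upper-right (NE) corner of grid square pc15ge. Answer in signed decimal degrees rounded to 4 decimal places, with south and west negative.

Field P=15, C=2: +15·20° lon, +2·10° lat → SW at lon 120°, lat -70°.
Square 1, 5: +1·2° lon, +5·1° lat → SW at lon 122°, lat -65°.
Subsquare g=6, e=4: +6·0.0833333° lon, +4·0.0416667° lat → SW at lon 122.5°, lat -64.8333°.
Cell spans 0.0833333° lon × 0.0416667° lat. NE corner is SW corner plus one full cell.
latitude -64.7917, longitude 122.5833.

-64.7917, 122.5833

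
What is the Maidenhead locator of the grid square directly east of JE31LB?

JE31mb

Longitude subsquare l = 11; +1 → 12 = m.
The latitude characters are unchanged.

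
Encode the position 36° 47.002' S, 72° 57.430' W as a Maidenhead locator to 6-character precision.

FF33mf

Shift to the Maidenhead origin (180°W, 90°S): lon 107.0428, lat 53.2166.
Field: lon ⌊107.0428/20⌋ = 5 → F; lat ⌊53.2166/10⌋ = 5 → F.
Square: lon ⌊7.0428/2⌋ = 3; lat ⌊3.2166/1⌋ = 3.
Subsquare: lon ⌊1.0428/0.0833333⌋ = 12 → m; lat ⌊0.2166/0.0416667⌋ = 5 → f.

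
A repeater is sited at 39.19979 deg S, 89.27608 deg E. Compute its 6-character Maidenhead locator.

Shift to the Maidenhead origin (180°W, 90°S): lon 269.2761, lat 50.8002.
Field: lon ⌊269.2761/20⌋ = 13 → N; lat ⌊50.8002/10⌋ = 5 → F.
Square: lon ⌊9.2761/2⌋ = 4; lat ⌊0.8002/1⌋ = 0.
Subsquare: lon ⌊1.2761/0.0833333⌋ = 15 → p; lat ⌊0.8002/0.0416667⌋ = 19 → t.

NF40pt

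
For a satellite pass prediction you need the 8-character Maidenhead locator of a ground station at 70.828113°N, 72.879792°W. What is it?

FQ30nt48

Shift to the Maidenhead origin (180°W, 90°S): lon 107.12021, lat 160.82811.
Field (20°×10°, letters A–R): 107.12021/20 → 5 → F, 160.82811/10 → 16 → Q; chars FQ.
Square (2°×1°, digits 0–9): 7.12021/2 → 3, 0.82811/1 → 0; chars 30.
Subsquare (5′×2.5′, letters a–x): 1.12021/0.0833333 → 13 → n, 0.82811/0.0416667 → 19 → t; chars nt.
Extended square (30″×15″, digits 0–9): 0.03687/0.00833333 → 4, 0.03645/0.00416667 → 8; chars 48.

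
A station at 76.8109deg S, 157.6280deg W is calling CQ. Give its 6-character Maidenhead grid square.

BB13ee

Shift to the Maidenhead origin (180°W, 90°S): lon 22.3720, lat 13.1891.
Field: lon ⌊22.3720/20⌋ = 1 → B; lat ⌊13.1891/10⌋ = 1 → B.
Square: lon ⌊2.3720/2⌋ = 1; lat ⌊3.1891/1⌋ = 3.
Subsquare: lon ⌊0.3720/0.0833333⌋ = 4 → e; lat ⌊0.1891/0.0416667⌋ = 4 → e.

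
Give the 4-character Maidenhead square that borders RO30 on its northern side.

RO31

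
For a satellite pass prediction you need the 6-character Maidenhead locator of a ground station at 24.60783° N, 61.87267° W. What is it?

FL94bo

Shift to the Maidenhead origin (180°W, 90°S): lon 118.1273, lat 114.6078.
Field: lon ⌊118.1273/20⌋ = 5 → F; lat ⌊114.6078/10⌋ = 11 → L.
Square: lon ⌊18.1273/2⌋ = 9; lat ⌊4.6078/1⌋ = 4.
Subsquare: lon ⌊0.1273/0.0833333⌋ = 1 → b; lat ⌊0.6078/0.0416667⌋ = 14 → o.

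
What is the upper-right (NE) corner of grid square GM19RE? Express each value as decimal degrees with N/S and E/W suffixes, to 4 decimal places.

39.2083° N, 56.5000° W

Field G=6, M=12: +6·20° lon, +12·10° lat → SW at lon -60°, lat 30°.
Square 1, 9: +1·2° lon, +9·1° lat → SW at lon -58°, lat 39°.
Subsquare r=17, e=4: +17·0.0833333° lon, +4·0.0416667° lat → SW at lon -56.5833°, lat 39.1667°.
Cell spans 0.0833333° lon × 0.0416667° lat. NE corner is SW corner plus one full cell.
latitude 39.2083° N, longitude 56.5000° W.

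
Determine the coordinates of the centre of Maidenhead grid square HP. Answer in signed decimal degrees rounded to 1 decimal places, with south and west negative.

Field H=7, P=15: +7·20° lon, +15·10° lat → SW at lon -40°, lat 60°.
Cell spans 20° lon × 10° lat. Centre is SW corner plus half of each.
latitude 65.0, longitude -30.0.

65.0, -30.0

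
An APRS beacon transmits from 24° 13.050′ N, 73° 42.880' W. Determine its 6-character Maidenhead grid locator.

FL34df

Offset from 180°W / 90°S: lon 106.2853°, lat 114.2175°.
Field (20°×10°, letters A–R): 106.2853/20 → 5 → F, 114.2175/10 → 11 → L; chars FL.
Square (2°×1°, digits 0–9): 6.2853/2 → 3, 4.2175/1 → 4; chars 34.
Subsquare (5′×2.5′, letters a–x): 0.2853/0.0833333 → 3 → d, 0.2175/0.0416667 → 5 → f; chars df.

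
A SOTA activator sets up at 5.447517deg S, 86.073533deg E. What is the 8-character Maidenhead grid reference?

NI34an82

Offset from 180°W / 90°S: lon 266.07353°, lat 84.55248°.
Field: lon ⌊266.07353/20⌋ = 13 → N; lat ⌊84.55248/10⌋ = 8 → I.
Square: lon ⌊6.07353/2⌋ = 3; lat ⌊4.55248/1⌋ = 4.
Subsquare: lon ⌊0.07353/0.0833333⌋ = 0 → a; lat ⌊0.55248/0.0416667⌋ = 13 → n.
Extended square: lon ⌊0.07353/0.00833333⌋ = 8; lat ⌊0.01082/0.00416667⌋ = 2.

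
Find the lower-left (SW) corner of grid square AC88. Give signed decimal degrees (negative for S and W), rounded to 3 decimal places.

Field A=0, C=2: +0·20° lon, +2·10° lat → SW at lon -180°, lat -70°.
Square 8, 8: +8·2° lon, +8·1° lat → SW at lon -164°, lat -62°.
latitude -62.000, longitude -164.000.

-62.000, -164.000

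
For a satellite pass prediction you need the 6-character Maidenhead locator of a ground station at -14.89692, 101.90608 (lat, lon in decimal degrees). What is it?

OH05wc

Add 180° to longitude and 90° to latitude: 281.9061, 75.1031.
Field: lon ⌊281.9061/20⌋ = 14 → O; lat ⌊75.1031/10⌋ = 7 → H.
Square: lon ⌊1.9061/2⌋ = 0; lat ⌊5.1031/1⌋ = 5.
Subsquare: lon ⌊1.9061/0.0833333⌋ = 22 → w; lat ⌊0.1031/0.0416667⌋ = 2 → c.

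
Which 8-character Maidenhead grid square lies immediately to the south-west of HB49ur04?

HB49tr93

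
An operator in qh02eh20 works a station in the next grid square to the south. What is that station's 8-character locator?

QH02eg29

Latitude extended square 0; −1 → -1, wraps to 9, carry into subsquare.
Latitude subsquare h = 7; −1 → 6 = g.
The longitude characters are unchanged.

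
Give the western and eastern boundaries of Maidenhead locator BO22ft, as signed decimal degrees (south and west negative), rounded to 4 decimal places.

-155.5833, -155.5000

Field B=1, O=14: +1·20° lon, +14·10° lat → SW at lon -160°, lat 50°.
Square 2, 2: +2·2° lon, +2·1° lat → SW at lon -156°, lat 52°.
Subsquare f=5, t=19: +5·0.0833333° lon, +19·0.0416667° lat → SW at lon -155.583°, lat 52.7917°.
Cell spans 0.0833333° lon × 0.0416667° lat.
west -155.5833, east -155.5000.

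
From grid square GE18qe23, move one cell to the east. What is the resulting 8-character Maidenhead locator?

GE18qe33

Longitude extended square 2; +1 → 3.
The latitude characters are unchanged.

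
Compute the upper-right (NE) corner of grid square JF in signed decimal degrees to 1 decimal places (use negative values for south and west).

-30.0, 20.0

Field J=9, F=5: +9·20° lon, +5·10° lat → SW at lon 0°, lat -40°.
Cell spans 20° lon × 10° lat. NE corner is SW corner plus one full cell.
latitude -30.0, longitude 20.0.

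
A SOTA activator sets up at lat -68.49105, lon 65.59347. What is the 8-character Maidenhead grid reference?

MC21tm12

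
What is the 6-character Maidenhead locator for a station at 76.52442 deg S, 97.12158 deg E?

NB83nl

Add 180° to longitude and 90° to latitude: 277.1216, 13.4756.
Field: 277.1216/20 → 13 → N, 13.4756/10 → 1 → B; chars NB.
Square: 17.1216/2 → 8, 3.4756/1 → 3; chars 83.
Subsquare: 1.1216/0.0833333 → 13 → n, 0.4756/0.0416667 → 11 → l; chars nl.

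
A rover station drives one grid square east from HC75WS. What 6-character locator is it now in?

HC75xs

Longitude subsquare w = 22; +1 → 23 = x.
The latitude characters are unchanged.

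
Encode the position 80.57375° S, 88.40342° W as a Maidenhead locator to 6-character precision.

Offset from 180°W / 90°S: lon 91.5966°, lat 9.4262°.
Field: lon ⌊91.5966/20⌋ = 4 → E; lat ⌊9.4262/10⌋ = 0 → A.
Square: lon ⌊11.5966/2⌋ = 5; lat ⌊9.4262/1⌋ = 9.
Subsquare: lon ⌊1.5966/0.0833333⌋ = 19 → t; lat ⌊0.4262/0.0416667⌋ = 10 → k.

EA59tk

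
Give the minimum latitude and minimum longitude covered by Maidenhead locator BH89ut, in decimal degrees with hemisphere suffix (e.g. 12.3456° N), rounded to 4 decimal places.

10.2083° S, 142.3333° W

Field B=1, H=7: +1·20° lon, +7·10° lat → SW at lon -160°, lat -20°.
Square 8, 9: +8·2° lon, +9·1° lat → SW at lon -144°, lat -11°.
Subsquare u=20, t=19: +20·0.0833333° lon, +19·0.0416667° lat → SW at lon -142.333°, lat -10.2083°.
latitude 10.2083° S, longitude 142.3333° W.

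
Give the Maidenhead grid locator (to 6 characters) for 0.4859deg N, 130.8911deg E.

Add 180° to longitude and 90° to latitude: 310.8911, 90.4859.
Field: 310.8911/20 → 15 → P, 90.4859/10 → 9 → J; chars PJ.
Square: 10.8911/2 → 5, 0.4859/1 → 0; chars 50.
Subsquare: 0.8911/0.0833333 → 10 → k, 0.4859/0.0416667 → 11 → l; chars kl.

PJ50kl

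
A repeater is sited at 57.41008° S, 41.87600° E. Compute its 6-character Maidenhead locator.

LD02wo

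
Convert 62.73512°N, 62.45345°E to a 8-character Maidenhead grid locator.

Offset from 180°W / 90°S: lon 242.45345°, lat 152.73512°.
Field (20°×10°, letters A–R): lon ⌊242.45345/20⌋ = 12 → M; lat ⌊152.73512/10⌋ = 15 → P.
Square (2°×1°, digits 0–9): lon ⌊2.45345/2⌋ = 1; lat ⌊2.73512/1⌋ = 2.
Subsquare (5′×2.5′, letters a–x): lon ⌊0.45345/0.0833333⌋ = 5 → f; lat ⌊0.73512/0.0416667⌋ = 17 → r.
Extended square (30″×15″, digits 0–9): lon ⌊0.03678/0.00833333⌋ = 4; lat ⌊0.02679/0.00416667⌋ = 6.

MP12fr46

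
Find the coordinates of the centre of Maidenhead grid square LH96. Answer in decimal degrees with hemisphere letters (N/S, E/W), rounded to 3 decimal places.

13.500° S, 59.000° E

Field L=11, H=7: +11·20° lon, +7·10° lat → SW at lon 40°, lat -20°.
Square 9, 6: +9·2° lon, +6·1° lat → SW at lon 58°, lat -14°.
Cell spans 2° lon × 1° lat. Centre is SW corner plus half of each.
latitude 13.500° S, longitude 59.000° E.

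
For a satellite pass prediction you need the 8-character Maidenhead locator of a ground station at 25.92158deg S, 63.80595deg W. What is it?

FG84cb38

Offset from 180°W / 90°S: lon 116.19405°, lat 64.07842°.
Field (20°×10°, letters A–R): 116.19405/20 → 5 → F, 64.07842/10 → 6 → G; chars FG.
Square (2°×1°, digits 0–9): 16.19405/2 → 8, 4.07842/1 → 4; chars 84.
Subsquare (5′×2.5′, letters a–x): 0.19405/0.0833333 → 2 → c, 0.07842/0.0416667 → 1 → b; chars cb.
Extended square (30″×15″, digits 0–9): 0.02738/0.00833333 → 3, 0.03675/0.00416667 → 8; chars 38.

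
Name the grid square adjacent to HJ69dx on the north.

Latitude subsquare x = 23; +1 → 24, wraps to 0 = a, carry into square.
Latitude square 9; +1 → 10, wraps to 0, carry into field.
Latitude field J = 9; +1 → 10 = K.
The longitude characters are unchanged.

HK60da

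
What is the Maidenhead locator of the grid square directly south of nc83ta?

Latitude subsquare a = 0; −1 → -1, wraps to 23 = x, carry into square.
Latitude square 3; −1 → 2.
The longitude characters are unchanged.

NC82tx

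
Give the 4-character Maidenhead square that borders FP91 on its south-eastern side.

Longitude square 9; +1 → 10, wraps to 0, carry into field.
Longitude field F = 5; +1 → 6 = G.
Latitude square 1; −1 → 0.

GP00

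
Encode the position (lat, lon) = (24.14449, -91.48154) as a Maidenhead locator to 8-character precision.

Shift to the Maidenhead origin (180°W, 90°S): lon 88.51846, lat 114.14449.
Field: 88.51846/20 → 4 → E, 114.14449/10 → 11 → L; chars EL.
Square: 8.51846/2 → 4, 4.14449/1 → 4; chars 44.
Subsquare: 0.51846/0.0833333 → 6 → g, 0.14449/0.0416667 → 3 → d; chars gd.
Extended square: 0.01846/0.00833333 → 2, 0.01949/0.00416667 → 4; chars 24.

EL44gd24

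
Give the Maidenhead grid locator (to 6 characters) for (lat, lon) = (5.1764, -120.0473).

CJ95xe

Offset from 180°W / 90°S: lon 59.9527°, lat 95.1764°.
Field: lon ⌊59.9527/20⌋ = 2 → C; lat ⌊95.1764/10⌋ = 9 → J.
Square: lon ⌊19.9527/2⌋ = 9; lat ⌊5.1764/1⌋ = 5.
Subsquare: lon ⌊1.9527/0.0833333⌋ = 23 → x; lat ⌊0.1764/0.0416667⌋ = 4 → e.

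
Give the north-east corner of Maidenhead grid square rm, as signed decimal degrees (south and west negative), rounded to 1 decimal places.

40.0, 180.0

Field R=17, M=12: +17·20° lon, +12·10° lat → SW at lon 160°, lat 30°.
Cell spans 20° lon × 10° lat. NE corner is SW corner plus one full cell.
latitude 40.0, longitude 180.0.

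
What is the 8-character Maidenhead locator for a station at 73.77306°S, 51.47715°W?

GB46gf24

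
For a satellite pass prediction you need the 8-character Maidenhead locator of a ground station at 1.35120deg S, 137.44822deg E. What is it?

PI88rp35

Shift to the Maidenhead origin (180°W, 90°S): lon 317.44822, lat 88.64880.
Field: 317.44822/20 → 15 → P, 88.64880/10 → 8 → I; chars PI.
Square: 17.44822/2 → 8, 8.64880/1 → 8; chars 88.
Subsquare: 1.44822/0.0833333 → 17 → r, 0.64880/0.0416667 → 15 → p; chars rp.
Extended square: 0.03155/0.00833333 → 3, 0.02380/0.00416667 → 5; chars 35.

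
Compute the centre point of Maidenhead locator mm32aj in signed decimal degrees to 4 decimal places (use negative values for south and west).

32.3958, 66.0417

Field M=12, M=12: +12·20° lon, +12·10° lat → SW at lon 60°, lat 30°.
Square 3, 2: +3·2° lon, +2·1° lat → SW at lon 66°, lat 32°.
Subsquare a=0, j=9: +0·0.0833333° lon, +9·0.0416667° lat → SW at lon 66°, lat 32.375°.
Cell spans 0.0833333° lon × 0.0416667° lat. Centre is SW corner plus half of each.
latitude 32.3958, longitude 66.0417.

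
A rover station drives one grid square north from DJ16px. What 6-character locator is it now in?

DJ17pa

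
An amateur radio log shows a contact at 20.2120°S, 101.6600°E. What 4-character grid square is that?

OG09

Offset from 180°W / 90°S: lon 281.66°, lat 69.79°.
Field: lon ⌊281.66/20⌋ = 14 → O; lat ⌊69.79/10⌋ = 6 → G.
Square: lon ⌊1.66/2⌋ = 0; lat ⌊9.79/1⌋ = 9.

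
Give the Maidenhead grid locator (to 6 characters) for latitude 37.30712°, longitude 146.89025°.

Add 180° to longitude and 90° to latitude: 326.8903, 127.3071.
Field: 326.8903/20 → 16 → Q, 127.3071/10 → 12 → M; chars QM.
Square: 6.8903/2 → 3, 7.3071/1 → 7; chars 37.
Subsquare: 0.8903/0.0833333 → 10 → k, 0.3071/0.0416667 → 7 → h; chars kh.

QM37kh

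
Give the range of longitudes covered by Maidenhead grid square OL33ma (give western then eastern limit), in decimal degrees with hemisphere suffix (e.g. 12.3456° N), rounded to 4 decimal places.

107.0000° E, 107.0833° E

Field O=14, L=11: +14·20° lon, +11·10° lat → SW at lon 100°, lat 20°.
Square 3, 3: +3·2° lon, +3·1° lat → SW at lon 106°, lat 23°.
Subsquare m=12, a=0: +12·0.0833333° lon, +0·0.0416667° lat → SW at lon 107°, lat 23°.
Cell spans 0.0833333° lon × 0.0416667° lat.
west 107.0000° E, east 107.0833° E.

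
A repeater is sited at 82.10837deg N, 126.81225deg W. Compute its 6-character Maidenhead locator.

CR62oc

Add 180° to longitude and 90° to latitude: 53.1877, 172.1084.
Field: lon ⌊53.1877/20⌋ = 2 → C; lat ⌊172.1084/10⌋ = 17 → R.
Square: lon ⌊13.1877/2⌋ = 6; lat ⌊2.1084/1⌋ = 2.
Subsquare: lon ⌊1.1877/0.0833333⌋ = 14 → o; lat ⌊0.1084/0.0416667⌋ = 2 → c.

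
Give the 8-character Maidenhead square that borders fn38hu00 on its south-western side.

FN38gt99

Longitude extended square 0; −1 → -1, wraps to 9, carry into subsquare.
Longitude subsquare h = 7; −1 → 6 = g.
Latitude extended square 0; −1 → -1, wraps to 9, carry into subsquare.
Latitude subsquare u = 20; −1 → 19 = t.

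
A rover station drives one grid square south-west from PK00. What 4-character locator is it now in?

Longitude square 0; −1 → -1, wraps to 9, carry into field.
Longitude field P = 15; −1 → 14 = O.
Latitude square 0; −1 → -1, wraps to 9, carry into field.
Latitude field K = 10; −1 → 9 = J.

OJ99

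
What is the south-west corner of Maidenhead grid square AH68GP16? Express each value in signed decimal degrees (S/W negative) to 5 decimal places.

-11.35000, -167.49167

Field A=0, H=7: +0·20° lon, +7·10° lat → SW at lon -180°, lat -20°.
Square 6, 8: +6·2° lon, +8·1° lat → SW at lon -168°, lat -12°.
Subsquare g=6, p=15: +6·0.0833333° lon, +15·0.0416667° lat → SW at lon -167.5°, lat -11.375°.
Extended square 1, 6: +1·0.00833333° lon, +6·0.00416667° lat → SW at lon -167.492°, lat -11.35°.
latitude -11.35000, longitude -167.49167.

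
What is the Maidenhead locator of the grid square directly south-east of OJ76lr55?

Longitude extended square 5; +1 → 6.
Latitude extended square 5; −1 → 4.

OJ76lr64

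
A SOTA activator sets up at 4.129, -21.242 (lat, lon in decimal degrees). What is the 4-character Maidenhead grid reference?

HJ94

Shift to the Maidenhead origin (180°W, 90°S): lon 158.76, lat 94.13.
Field: lon ⌊158.76/20⌋ = 7 → H; lat ⌊94.13/10⌋ = 9 → J.
Square: lon ⌊18.76/2⌋ = 9; lat ⌊4.13/1⌋ = 4.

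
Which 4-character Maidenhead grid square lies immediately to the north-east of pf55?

PF66

Longitude square 5; +1 → 6.
Latitude square 5; +1 → 6.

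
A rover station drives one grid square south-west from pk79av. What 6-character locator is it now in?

PK69xu

Longitude subsquare a = 0; −1 → -1, wraps to 23 = x, carry into square.
Longitude square 7; −1 → 6.
Latitude subsquare v = 21; −1 → 20 = u.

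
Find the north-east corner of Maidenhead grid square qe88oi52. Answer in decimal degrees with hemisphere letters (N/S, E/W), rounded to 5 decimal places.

Field Q=16, E=4: +16·20° lon, +4·10° lat → SW at lon 140°, lat -50°.
Square 8, 8: +8·2° lon, +8·1° lat → SW at lon 156°, lat -42°.
Subsquare o=14, i=8: +14·0.0833333° lon, +8·0.0416667° lat → SW at lon 157.167°, lat -41.6667°.
Extended square 5, 2: +5·0.00833333° lon, +2·0.00416667° lat → SW at lon 157.208°, lat -41.6583°.
Cell spans 0.00833333° lon × 0.00416667° lat. NE corner is SW corner plus one full cell.
latitude 41.65417° S, longitude 157.21667° E.

41.65417° S, 157.21667° E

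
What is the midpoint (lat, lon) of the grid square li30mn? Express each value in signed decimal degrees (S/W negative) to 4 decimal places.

Field L=11, I=8: +11·20° lon, +8·10° lat → SW at lon 40°, lat -10°.
Square 3, 0: +3·2° lon, +0·1° lat → SW at lon 46°, lat -10°.
Subsquare m=12, n=13: +12·0.0833333° lon, +13·0.0416667° lat → SW at lon 47°, lat -9.45833°.
Cell spans 0.0833333° lon × 0.0416667° lat. Centre is SW corner plus half of each.
latitude -9.4375, longitude 47.0417.

-9.4375, 47.0417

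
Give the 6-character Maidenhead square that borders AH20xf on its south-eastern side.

AH30ae

Longitude subsquare x = 23; +1 → 24, wraps to 0 = a, carry into square.
Longitude square 2; +1 → 3.
Latitude subsquare f = 5; −1 → 4 = e.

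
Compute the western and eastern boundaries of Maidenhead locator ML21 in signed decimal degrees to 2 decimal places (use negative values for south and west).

64.00, 66.00

Field M=12, L=11: +12·20° lon, +11·10° lat → SW at lon 60°, lat 20°.
Square 2, 1: +2·2° lon, +1·1° lat → SW at lon 64°, lat 21°.
Cell spans 2° lon × 1° lat.
west 64.00, east 66.00.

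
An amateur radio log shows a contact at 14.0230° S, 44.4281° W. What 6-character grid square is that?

Add 180° to longitude and 90° to latitude: 135.5719, 75.9770.
Field: lon ⌊135.5719/20⌋ = 6 → G; lat ⌊75.9770/10⌋ = 7 → H.
Square: lon ⌊15.5719/2⌋ = 7; lat ⌊5.9770/1⌋ = 5.
Subsquare: lon ⌊1.5719/0.0833333⌋ = 18 → s; lat ⌊0.9770/0.0416667⌋ = 23 → x.

GH75sx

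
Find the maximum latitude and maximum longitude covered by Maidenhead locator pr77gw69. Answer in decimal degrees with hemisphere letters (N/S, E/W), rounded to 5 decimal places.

Field P=15, R=17: +15·20° lon, +17·10° lat → SW at lon 120°, lat 80°.
Square 7, 7: +7·2° lon, +7·1° lat → SW at lon 134°, lat 87°.
Subsquare g=6, w=22: +6·0.0833333° lon, +22·0.0416667° lat → SW at lon 134.5°, lat 87.9167°.
Extended square 6, 9: +6·0.00833333° lon, +9·0.00416667° lat → SW at lon 134.55°, lat 87.9542°.
Cell spans 0.00833333° lon × 0.00416667° lat. NE corner is SW corner plus one full cell.
latitude 87.95833° N, longitude 134.55833° E.

87.95833° N, 134.55833° E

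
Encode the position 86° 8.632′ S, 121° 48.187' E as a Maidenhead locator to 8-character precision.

PA03vu65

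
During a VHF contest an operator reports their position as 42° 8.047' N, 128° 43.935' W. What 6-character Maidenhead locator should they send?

Offset from 180°W / 90°S: lon 51.2678°, lat 132.1341°.
Field: lon ⌊51.2678/20⌋ = 2 → C; lat ⌊132.1341/10⌋ = 13 → N.
Square: lon ⌊11.2678/2⌋ = 5; lat ⌊2.1341/1⌋ = 2.
Subsquare: lon ⌊1.2678/0.0833333⌋ = 15 → p; lat ⌊0.1341/0.0416667⌋ = 3 → d.

CN52pd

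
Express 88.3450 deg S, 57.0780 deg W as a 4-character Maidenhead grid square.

GA11

Offset from 180°W / 90°S: lon 122.92°, lat 1.66°.
Field: lon ⌊122.92/20⌋ = 6 → G; lat ⌊1.66/10⌋ = 0 → A.
Square: lon ⌊2.92/2⌋ = 1; lat ⌊1.66/1⌋ = 1.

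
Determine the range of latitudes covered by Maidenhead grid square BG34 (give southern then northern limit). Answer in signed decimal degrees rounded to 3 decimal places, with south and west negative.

-26.000, -25.000

Field B=1, G=6: +1·20° lon, +6·10° lat → SW at lon -160°, lat -30°.
Square 3, 4: +3·2° lon, +4·1° lat → SW at lon -154°, lat -26°.
Cell spans 2° lon × 1° lat.
south -26.000, north -25.000.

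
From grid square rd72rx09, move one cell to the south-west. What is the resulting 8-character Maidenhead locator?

RD72qx98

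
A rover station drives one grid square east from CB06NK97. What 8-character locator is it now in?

CB06ok07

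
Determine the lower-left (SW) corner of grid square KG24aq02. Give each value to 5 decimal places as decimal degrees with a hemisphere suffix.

25.32500° S, 24.00000° E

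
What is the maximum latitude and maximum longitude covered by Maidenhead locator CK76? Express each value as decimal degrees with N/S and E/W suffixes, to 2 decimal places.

Field C=2, K=10: +2·20° lon, +10·10° lat → SW at lon -140°, lat 10°.
Square 7, 6: +7·2° lon, +6·1° lat → SW at lon -126°, lat 16°.
Cell spans 2° lon × 1° lat. NE corner is SW corner plus one full cell.
latitude 17.00° N, longitude 124.00° W.

17.00° N, 124.00° W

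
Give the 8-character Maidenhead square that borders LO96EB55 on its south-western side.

Longitude extended square 5; −1 → 4.
Latitude extended square 5; −1 → 4.

LO96eb44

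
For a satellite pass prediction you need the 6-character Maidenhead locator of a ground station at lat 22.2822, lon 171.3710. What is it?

Offset from 180°W / 90°S: lon 351.3710°, lat 112.2822°.
Field: lon ⌊351.3710/20⌋ = 17 → R; lat ⌊112.2822/10⌋ = 11 → L.
Square: lon ⌊11.3710/2⌋ = 5; lat ⌊2.2822/1⌋ = 2.
Subsquare: lon ⌊1.3710/0.0833333⌋ = 16 → q; lat ⌊0.2822/0.0416667⌋ = 6 → g.

RL52qg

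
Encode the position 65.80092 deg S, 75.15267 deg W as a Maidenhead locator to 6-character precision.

Shift to the Maidenhead origin (180°W, 90°S): lon 104.8473, lat 24.1991.
Field: lon ⌊104.8473/20⌋ = 5 → F; lat ⌊24.1991/10⌋ = 2 → C.
Square: lon ⌊4.8473/2⌋ = 2; lat ⌊4.1991/1⌋ = 4.
Subsquare: lon ⌊0.8473/0.0833333⌋ = 10 → k; lat ⌊0.1991/0.0416667⌋ = 4 → e.

FC24ke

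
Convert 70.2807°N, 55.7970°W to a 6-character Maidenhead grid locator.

GQ20cg

Shift to the Maidenhead origin (180°W, 90°S): lon 124.2030, lat 160.2807.
Field: lon ⌊124.2030/20⌋ = 6 → G; lat ⌊160.2807/10⌋ = 16 → Q.
Square: lon ⌊4.2030/2⌋ = 2; lat ⌊0.2807/1⌋ = 0.
Subsquare: lon ⌊0.2030/0.0833333⌋ = 2 → c; lat ⌊0.2807/0.0416667⌋ = 6 → g.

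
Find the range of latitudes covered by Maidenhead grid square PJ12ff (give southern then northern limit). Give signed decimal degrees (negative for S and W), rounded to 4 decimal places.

2.2083, 2.2500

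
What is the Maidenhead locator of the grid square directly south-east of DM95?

Longitude square 9; +1 → 10, wraps to 0, carry into field.
Longitude field D = 3; +1 → 4 = E.
Latitude square 5; −1 → 4.

EM04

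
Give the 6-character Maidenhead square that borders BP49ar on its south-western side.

Longitude subsquare a = 0; −1 → -1, wraps to 23 = x, carry into square.
Longitude square 4; −1 → 3.
Latitude subsquare r = 17; −1 → 16 = q.

BP39xq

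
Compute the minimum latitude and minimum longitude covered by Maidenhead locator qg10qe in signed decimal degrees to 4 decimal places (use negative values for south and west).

-29.8333, 143.3333

Field Q=16, G=6: +16·20° lon, +6·10° lat → SW at lon 140°, lat -30°.
Square 1, 0: +1·2° lon, +0·1° lat → SW at lon 142°, lat -30°.
Subsquare q=16, e=4: +16·0.0833333° lon, +4·0.0416667° lat → SW at lon 143.333°, lat -29.8333°.
latitude -29.8333, longitude 143.3333.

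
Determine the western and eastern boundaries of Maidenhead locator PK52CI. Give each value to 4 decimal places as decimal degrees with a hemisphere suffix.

130.1667° E, 130.2500° E

Field P=15, K=10: +15·20° lon, +10·10° lat → SW at lon 120°, lat 10°.
Square 5, 2: +5·2° lon, +2·1° lat → SW at lon 130°, lat 12°.
Subsquare c=2, i=8: +2·0.0833333° lon, +8·0.0416667° lat → SW at lon 130.167°, lat 12.3333°.
Cell spans 0.0833333° lon × 0.0416667° lat.
west 130.1667° E, east 130.2500° E.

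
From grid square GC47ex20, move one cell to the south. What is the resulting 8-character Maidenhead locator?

GC47ew29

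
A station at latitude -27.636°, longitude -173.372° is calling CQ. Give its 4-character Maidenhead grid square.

Add 180° to longitude and 90° to latitude: 6.63, 62.36.
Field: 6.63/20 → 0 → A, 62.36/10 → 6 → G; chars AG.
Square: 6.63/2 → 3, 2.36/1 → 2; chars 32.

AG32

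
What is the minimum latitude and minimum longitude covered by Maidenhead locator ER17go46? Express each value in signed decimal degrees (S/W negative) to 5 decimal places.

87.60833, -97.46667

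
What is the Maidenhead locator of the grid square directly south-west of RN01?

QN90

Longitude square 0; −1 → -1, wraps to 9, carry into field.
Longitude field R = 17; −1 → 16 = Q.
Latitude square 1; −1 → 0.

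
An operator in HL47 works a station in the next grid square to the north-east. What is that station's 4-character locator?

Longitude square 4; +1 → 5.
Latitude square 7; +1 → 8.

HL58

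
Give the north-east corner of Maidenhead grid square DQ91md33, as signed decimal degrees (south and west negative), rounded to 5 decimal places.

71.14167, -100.96667

Field D=3, Q=16: +3·20° lon, +16·10° lat → SW at lon -120°, lat 70°.
Square 9, 1: +9·2° lon, +1·1° lat → SW at lon -102°, lat 71°.
Subsquare m=12, d=3: +12·0.0833333° lon, +3·0.0416667° lat → SW at lon -101°, lat 71.125°.
Extended square 3, 3: +3·0.00833333° lon, +3·0.00416667° lat → SW at lon -100.975°, lat 71.1375°.
Cell spans 0.00833333° lon × 0.00416667° lat. NE corner is SW corner plus one full cell.
latitude 71.14167, longitude -100.96667.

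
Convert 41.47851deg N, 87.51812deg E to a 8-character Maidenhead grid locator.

Offset from 180°W / 90°S: lon 267.51812°, lat 131.47851°.
Field: 267.51812/20 → 13 → N, 131.47851/10 → 13 → N; chars NN.
Square: 7.51812/2 → 3, 1.47851/1 → 1; chars 31.
Subsquare: 1.51812/0.0833333 → 18 → s, 0.47851/0.0416667 → 11 → l; chars sl.
Extended square: 0.01812/0.00833333 → 2, 0.02018/0.00416667 → 4; chars 24.

NN31sl24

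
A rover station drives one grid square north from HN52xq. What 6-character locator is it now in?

HN52xr

Latitude subsquare q = 16; +1 → 17 = r.
The longitude characters are unchanged.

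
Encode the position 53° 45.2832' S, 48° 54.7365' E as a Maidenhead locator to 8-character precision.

Offset from 180°W / 90°S: lon 228.91227°, lat 36.24528°.
Field (20°×10°, letters A–R): lon ⌊228.91227/20⌋ = 11 → L; lat ⌊36.24528/10⌋ = 3 → D.
Square (2°×1°, digits 0–9): lon ⌊8.91227/2⌋ = 4; lat ⌊6.24528/1⌋ = 6.
Subsquare (5′×2.5′, letters a–x): lon ⌊0.91227/0.0833333⌋ = 10 → k; lat ⌊0.24528/0.0416667⌋ = 5 → f.
Extended square (30″×15″, digits 0–9): lon ⌊0.07894/0.00833333⌋ = 9; lat ⌊0.03695/0.00416667⌋ = 8.

LD46kf98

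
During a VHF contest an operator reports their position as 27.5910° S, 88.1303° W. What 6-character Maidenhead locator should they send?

EG52wj

Add 180° to longitude and 90° to latitude: 91.8697, 62.4090.
Field: lon ⌊91.8697/20⌋ = 4 → E; lat ⌊62.4090/10⌋ = 6 → G.
Square: lon ⌊11.8697/2⌋ = 5; lat ⌊2.4090/1⌋ = 2.
Subsquare: lon ⌊1.8697/0.0833333⌋ = 22 → w; lat ⌊0.4090/0.0416667⌋ = 9 → j.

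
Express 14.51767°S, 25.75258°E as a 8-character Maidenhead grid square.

KH25vl05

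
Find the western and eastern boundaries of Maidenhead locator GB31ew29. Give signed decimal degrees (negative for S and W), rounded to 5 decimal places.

Field G=6, B=1: +6·20° lon, +1·10° lat → SW at lon -60°, lat -80°.
Square 3, 1: +3·2° lon, +1·1° lat → SW at lon -54°, lat -79°.
Subsquare e=4, w=22: +4·0.0833333° lon, +22·0.0416667° lat → SW at lon -53.6667°, lat -78.0833°.
Extended square 2, 9: +2·0.00833333° lon, +9·0.00416667° lat → SW at lon -53.65°, lat -78.0458°.
Cell spans 0.00833333° lon × 0.00416667° lat.
west -53.65000, east -53.64167.

-53.65000, -53.64167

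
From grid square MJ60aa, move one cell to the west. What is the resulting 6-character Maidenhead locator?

Longitude subsquare a = 0; −1 → -1, wraps to 23 = x, carry into square.
Longitude square 6; −1 → 5.
The latitude characters are unchanged.

MJ50xa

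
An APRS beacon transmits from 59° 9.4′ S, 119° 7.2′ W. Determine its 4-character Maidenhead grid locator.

Offset from 180°W / 90°S: lon 60.88°, lat 30.84°.
Field: 60.88/20 → 3 → D, 30.84/10 → 3 → D; chars DD.
Square: 0.88/2 → 0, 0.84/1 → 0; chars 00.

DD00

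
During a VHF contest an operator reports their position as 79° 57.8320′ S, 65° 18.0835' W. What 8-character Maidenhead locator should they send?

FB70ia38

Add 180° to longitude and 90° to latitude: 114.69861, 10.03613.
Field: 114.69861/20 → 5 → F, 10.03613/10 → 1 → B; chars FB.
Square: 14.69861/2 → 7, 0.03613/1 → 0; chars 70.
Subsquare: 0.69861/0.0833333 → 8 → i, 0.03613/0.0416667 → 0 → a; chars ia.
Extended square: 0.03194/0.00833333 → 3, 0.03613/0.00416667 → 8; chars 38.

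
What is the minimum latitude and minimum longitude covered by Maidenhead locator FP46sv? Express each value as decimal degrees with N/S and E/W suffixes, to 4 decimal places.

66.8750° N, 70.5000° W

Field F=5, P=15: +5·20° lon, +15·10° lat → SW at lon -80°, lat 60°.
Square 4, 6: +4·2° lon, +6·1° lat → SW at lon -72°, lat 66°.
Subsquare s=18, v=21: +18·0.0833333° lon, +21·0.0416667° lat → SW at lon -70.5°, lat 66.875°.
latitude 66.8750° N, longitude 70.5000° W.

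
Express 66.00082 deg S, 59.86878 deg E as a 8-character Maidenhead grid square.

LC93wx49

Add 180° to longitude and 90° to latitude: 239.86878, 23.99918.
Field: lon ⌊239.86878/20⌋ = 11 → L; lat ⌊23.99918/10⌋ = 2 → C.
Square: lon ⌊19.86878/2⌋ = 9; lat ⌊3.99918/1⌋ = 3.
Subsquare: lon ⌊1.86878/0.0833333⌋ = 22 → w; lat ⌊0.99918/0.0416667⌋ = 23 → x.
Extended square: lon ⌊0.03545/0.00833333⌋ = 4; lat ⌊0.04085/0.00416667⌋ = 9.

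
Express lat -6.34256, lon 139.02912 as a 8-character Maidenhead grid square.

Shift to the Maidenhead origin (180°W, 90°S): lon 319.02912, lat 83.65744.
Field (20°×10°, letters A–R): lon ⌊319.02912/20⌋ = 15 → P; lat ⌊83.65744/10⌋ = 8 → I.
Square (2°×1°, digits 0–9): lon ⌊19.02912/2⌋ = 9; lat ⌊3.65744/1⌋ = 3.
Subsquare (5′×2.5′, letters a–x): lon ⌊1.02912/0.0833333⌋ = 12 → m; lat ⌊0.65744/0.0416667⌋ = 15 → p.
Extended square (30″×15″, digits 0–9): lon ⌊0.02912/0.00833333⌋ = 3; lat ⌊0.03244/0.00416667⌋ = 7.

PI93mp37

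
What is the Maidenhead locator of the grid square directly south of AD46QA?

Latitude subsquare a = 0; −1 → -1, wraps to 23 = x, carry into square.
Latitude square 6; −1 → 5.
The longitude characters are unchanged.

AD45qx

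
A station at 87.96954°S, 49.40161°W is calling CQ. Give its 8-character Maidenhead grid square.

GA52ha17

Offset from 180°W / 90°S: lon 130.59839°, lat 2.03046°.
Field (20°×10°, letters A–R): 130.59839/20 → 6 → G, 2.03046/10 → 0 → A; chars GA.
Square (2°×1°, digits 0–9): 10.59839/2 → 5, 2.03046/1 → 2; chars 52.
Subsquare (5′×2.5′, letters a–x): 0.59839/0.0833333 → 7 → h, 0.03046/0.0416667 → 0 → a; chars ha.
Extended square (30″×15″, digits 0–9): 0.01506/0.00833333 → 1, 0.03046/0.00416667 → 7; chars 17.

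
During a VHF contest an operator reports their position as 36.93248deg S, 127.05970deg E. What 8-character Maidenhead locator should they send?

PF33mb76

Offset from 180°W / 90°S: lon 307.05970°, lat 53.06752°.
Field: lon ⌊307.05970/20⌋ = 15 → P; lat ⌊53.06752/10⌋ = 5 → F.
Square: lon ⌊7.05970/2⌋ = 3; lat ⌊3.06752/1⌋ = 3.
Subsquare: lon ⌊1.05970/0.0833333⌋ = 12 → m; lat ⌊0.06752/0.0416667⌋ = 1 → b.
Extended square: lon ⌊0.05970/0.00833333⌋ = 7; lat ⌊0.02585/0.00416667⌋ = 6.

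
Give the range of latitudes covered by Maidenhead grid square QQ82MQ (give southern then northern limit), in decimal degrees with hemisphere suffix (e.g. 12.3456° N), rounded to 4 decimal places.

Field Q=16, Q=16: +16·20° lon, +16·10° lat → SW at lon 140°, lat 70°.
Square 8, 2: +8·2° lon, +2·1° lat → SW at lon 156°, lat 72°.
Subsquare m=12, q=16: +12·0.0833333° lon, +16·0.0416667° lat → SW at lon 157°, lat 72.6667°.
Cell spans 0.0833333° lon × 0.0416667° lat.
south 72.6667° N, north 72.7083° N.

72.6667° N, 72.7083° N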